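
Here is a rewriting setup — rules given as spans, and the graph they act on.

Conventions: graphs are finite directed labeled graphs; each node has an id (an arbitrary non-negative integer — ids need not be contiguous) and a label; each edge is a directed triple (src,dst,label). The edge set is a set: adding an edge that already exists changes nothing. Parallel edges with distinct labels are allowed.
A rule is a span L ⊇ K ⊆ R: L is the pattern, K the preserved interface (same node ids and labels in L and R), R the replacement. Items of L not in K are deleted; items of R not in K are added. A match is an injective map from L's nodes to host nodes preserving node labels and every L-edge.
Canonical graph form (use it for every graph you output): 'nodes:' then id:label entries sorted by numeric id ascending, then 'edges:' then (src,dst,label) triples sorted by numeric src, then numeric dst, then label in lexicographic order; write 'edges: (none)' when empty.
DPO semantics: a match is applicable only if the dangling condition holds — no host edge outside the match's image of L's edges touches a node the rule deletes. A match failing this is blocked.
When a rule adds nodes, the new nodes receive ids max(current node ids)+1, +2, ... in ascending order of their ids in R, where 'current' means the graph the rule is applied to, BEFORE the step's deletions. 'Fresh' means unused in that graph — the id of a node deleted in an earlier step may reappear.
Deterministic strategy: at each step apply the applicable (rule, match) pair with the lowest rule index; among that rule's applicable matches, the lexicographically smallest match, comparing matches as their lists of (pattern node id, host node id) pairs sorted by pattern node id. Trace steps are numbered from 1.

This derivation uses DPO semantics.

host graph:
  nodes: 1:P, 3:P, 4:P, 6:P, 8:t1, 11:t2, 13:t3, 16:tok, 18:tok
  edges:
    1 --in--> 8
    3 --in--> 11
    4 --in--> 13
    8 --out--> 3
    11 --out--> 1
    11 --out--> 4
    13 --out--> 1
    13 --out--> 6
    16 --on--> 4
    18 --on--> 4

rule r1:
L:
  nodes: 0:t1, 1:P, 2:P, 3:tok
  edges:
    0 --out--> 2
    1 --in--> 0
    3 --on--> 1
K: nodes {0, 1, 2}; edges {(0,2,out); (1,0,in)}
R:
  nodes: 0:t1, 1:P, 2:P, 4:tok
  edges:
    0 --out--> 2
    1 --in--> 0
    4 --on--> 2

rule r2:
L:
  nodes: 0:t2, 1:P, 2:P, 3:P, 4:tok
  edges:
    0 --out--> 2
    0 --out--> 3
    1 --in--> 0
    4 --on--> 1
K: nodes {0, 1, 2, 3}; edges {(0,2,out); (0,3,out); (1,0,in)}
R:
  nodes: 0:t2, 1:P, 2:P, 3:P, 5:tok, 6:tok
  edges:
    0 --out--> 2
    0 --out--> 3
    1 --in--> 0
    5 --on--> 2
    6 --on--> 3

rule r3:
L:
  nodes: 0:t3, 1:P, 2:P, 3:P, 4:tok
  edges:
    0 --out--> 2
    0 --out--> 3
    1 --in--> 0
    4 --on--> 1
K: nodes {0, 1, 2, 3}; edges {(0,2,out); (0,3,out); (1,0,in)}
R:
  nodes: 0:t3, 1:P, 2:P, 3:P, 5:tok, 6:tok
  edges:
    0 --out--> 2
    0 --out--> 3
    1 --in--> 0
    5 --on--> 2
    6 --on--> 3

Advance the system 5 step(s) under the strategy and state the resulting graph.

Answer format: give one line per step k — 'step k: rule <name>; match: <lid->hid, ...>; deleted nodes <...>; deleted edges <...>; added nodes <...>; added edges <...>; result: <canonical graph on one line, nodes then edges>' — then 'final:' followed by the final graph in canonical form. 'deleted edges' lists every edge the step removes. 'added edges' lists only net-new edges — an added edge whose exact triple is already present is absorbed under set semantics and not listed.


step 1: rule r3; match: 0->13, 1->4, 2->1, 3->6, 4->16; deleted nodes 16; deleted edges (16,4,on); added nodes 19, 20; added edges (19,1,on); (20,6,on); result: nodes: 1:P, 3:P, 4:P, 6:P, 8:t1, 11:t2, 13:t3, 18:tok, 19:tok, 20:tok edges: (1,8,in); (3,11,in); (4,13,in); (8,3,out); (11,1,out); (11,4,out); (13,1,out); (13,6,out); (18,4,on); (19,1,on); (20,6,on)
step 2: rule r1; match: 0->8, 1->1, 2->3, 3->19; deleted nodes 19; deleted edges (19,1,on); added nodes 21; added edges (21,3,on); result: nodes: 1:P, 3:P, 4:P, 6:P, 8:t1, 11:t2, 13:t3, 18:tok, 20:tok, 21:tok edges: (1,8,in); (3,11,in); (4,13,in); (8,3,out); (11,1,out); (11,4,out); (13,1,out); (13,6,out); (18,4,on); (20,6,on); (21,3,on)
step 3: rule r2; match: 0->11, 1->3, 2->1, 3->4, 4->21; deleted nodes 21; deleted edges (21,3,on); added nodes 22, 23; added edges (22,1,on); (23,4,on); result: nodes: 1:P, 3:P, 4:P, 6:P, 8:t1, 11:t2, 13:t3, 18:tok, 20:tok, 22:tok, 23:tok edges: (1,8,in); (3,11,in); (4,13,in); (8,3,out); (11,1,out); (11,4,out); (13,1,out); (13,6,out); (18,4,on); (20,6,on); (22,1,on); (23,4,on)
step 4: rule r1; match: 0->8, 1->1, 2->3, 3->22; deleted nodes 22; deleted edges (22,1,on); added nodes 24; added edges (24,3,on); result: nodes: 1:P, 3:P, 4:P, 6:P, 8:t1, 11:t2, 13:t3, 18:tok, 20:tok, 23:tok, 24:tok edges: (1,8,in); (3,11,in); (4,13,in); (8,3,out); (11,1,out); (11,4,out); (13,1,out); (13,6,out); (18,4,on); (20,6,on); (23,4,on); (24,3,on)
step 5: rule r2; match: 0->11, 1->3, 2->1, 3->4, 4->24; deleted nodes 24; deleted edges (24,3,on); added nodes 25, 26; added edges (25,1,on); (26,4,on); result: nodes: 1:P, 3:P, 4:P, 6:P, 8:t1, 11:t2, 13:t3, 18:tok, 20:tok, 23:tok, 25:tok, 26:tok edges: (1,8,in); (3,11,in); (4,13,in); (8,3,out); (11,1,out); (11,4,out); (13,1,out); (13,6,out); (18,4,on); (20,6,on); (23,4,on); (25,1,on); (26,4,on)
final:
nodes: 1:P, 3:P, 4:P, 6:P, 8:t1, 11:t2, 13:t3, 18:tok, 20:tok, 23:tok, 25:tok, 26:tok
edges: (1,8,in); (3,11,in); (4,13,in); (8,3,out); (11,1,out); (11,4,out); (13,1,out); (13,6,out); (18,4,on); (20,6,on); (23,4,on); (25,1,on); (26,4,on)


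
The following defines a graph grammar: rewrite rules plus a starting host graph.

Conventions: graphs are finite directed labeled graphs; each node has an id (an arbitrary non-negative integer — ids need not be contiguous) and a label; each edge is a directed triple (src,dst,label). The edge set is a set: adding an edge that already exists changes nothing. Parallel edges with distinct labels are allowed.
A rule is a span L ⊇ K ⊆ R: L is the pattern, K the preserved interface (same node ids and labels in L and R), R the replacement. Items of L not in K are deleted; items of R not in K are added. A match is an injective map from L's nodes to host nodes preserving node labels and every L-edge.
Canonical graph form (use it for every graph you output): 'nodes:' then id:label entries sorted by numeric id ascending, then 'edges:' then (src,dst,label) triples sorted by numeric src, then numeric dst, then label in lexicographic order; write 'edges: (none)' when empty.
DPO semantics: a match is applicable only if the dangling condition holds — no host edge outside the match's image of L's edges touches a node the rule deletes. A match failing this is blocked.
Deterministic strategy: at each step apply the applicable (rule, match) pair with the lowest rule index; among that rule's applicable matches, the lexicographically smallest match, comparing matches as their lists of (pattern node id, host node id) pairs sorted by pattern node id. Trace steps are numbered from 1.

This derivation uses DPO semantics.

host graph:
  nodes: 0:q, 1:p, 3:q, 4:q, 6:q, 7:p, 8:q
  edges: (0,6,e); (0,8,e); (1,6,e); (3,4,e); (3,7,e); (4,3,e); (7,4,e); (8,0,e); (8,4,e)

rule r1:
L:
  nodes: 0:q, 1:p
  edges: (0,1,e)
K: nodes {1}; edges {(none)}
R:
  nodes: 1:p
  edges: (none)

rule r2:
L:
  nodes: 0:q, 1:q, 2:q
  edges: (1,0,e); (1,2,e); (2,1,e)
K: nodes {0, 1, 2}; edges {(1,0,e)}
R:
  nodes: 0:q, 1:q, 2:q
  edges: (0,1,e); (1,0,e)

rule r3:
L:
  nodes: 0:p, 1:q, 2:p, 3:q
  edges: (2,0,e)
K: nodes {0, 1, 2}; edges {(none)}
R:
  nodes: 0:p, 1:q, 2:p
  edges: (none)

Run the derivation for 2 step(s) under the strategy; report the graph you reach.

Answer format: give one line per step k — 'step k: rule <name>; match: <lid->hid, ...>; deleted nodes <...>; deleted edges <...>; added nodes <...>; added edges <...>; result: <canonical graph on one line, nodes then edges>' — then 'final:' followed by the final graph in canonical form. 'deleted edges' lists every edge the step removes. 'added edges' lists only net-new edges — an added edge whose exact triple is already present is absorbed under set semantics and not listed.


step 1: rule r2; match: 0->4, 1->8, 2->0; deleted nodes (none); deleted edges (0,8,e); (8,0,e); added nodes (none); added edges (4,8,e); result: nodes: 0:q, 1:p, 3:q, 4:q, 6:q, 7:p, 8:q edges: (0,6,e); (1,6,e); (3,4,e); (3,7,e); (4,3,e); (4,8,e); (7,4,e); (8,4,e)
step 2: rule r2; match: 0->3, 1->4, 2->8; deleted nodes (none); deleted edges (4,8,e); (8,4,e); added nodes (none); added edges (none); result: nodes: 0:q, 1:p, 3:q, 4:q, 6:q, 7:p, 8:q edges: (0,6,e); (1,6,e); (3,4,e); (3,7,e); (4,3,e); (7,4,e)
final:
nodes: 0:q, 1:p, 3:q, 4:q, 6:q, 7:p, 8:q
edges: (0,6,e); (1,6,e); (3,4,e); (3,7,e); (4,3,e); (7,4,e)


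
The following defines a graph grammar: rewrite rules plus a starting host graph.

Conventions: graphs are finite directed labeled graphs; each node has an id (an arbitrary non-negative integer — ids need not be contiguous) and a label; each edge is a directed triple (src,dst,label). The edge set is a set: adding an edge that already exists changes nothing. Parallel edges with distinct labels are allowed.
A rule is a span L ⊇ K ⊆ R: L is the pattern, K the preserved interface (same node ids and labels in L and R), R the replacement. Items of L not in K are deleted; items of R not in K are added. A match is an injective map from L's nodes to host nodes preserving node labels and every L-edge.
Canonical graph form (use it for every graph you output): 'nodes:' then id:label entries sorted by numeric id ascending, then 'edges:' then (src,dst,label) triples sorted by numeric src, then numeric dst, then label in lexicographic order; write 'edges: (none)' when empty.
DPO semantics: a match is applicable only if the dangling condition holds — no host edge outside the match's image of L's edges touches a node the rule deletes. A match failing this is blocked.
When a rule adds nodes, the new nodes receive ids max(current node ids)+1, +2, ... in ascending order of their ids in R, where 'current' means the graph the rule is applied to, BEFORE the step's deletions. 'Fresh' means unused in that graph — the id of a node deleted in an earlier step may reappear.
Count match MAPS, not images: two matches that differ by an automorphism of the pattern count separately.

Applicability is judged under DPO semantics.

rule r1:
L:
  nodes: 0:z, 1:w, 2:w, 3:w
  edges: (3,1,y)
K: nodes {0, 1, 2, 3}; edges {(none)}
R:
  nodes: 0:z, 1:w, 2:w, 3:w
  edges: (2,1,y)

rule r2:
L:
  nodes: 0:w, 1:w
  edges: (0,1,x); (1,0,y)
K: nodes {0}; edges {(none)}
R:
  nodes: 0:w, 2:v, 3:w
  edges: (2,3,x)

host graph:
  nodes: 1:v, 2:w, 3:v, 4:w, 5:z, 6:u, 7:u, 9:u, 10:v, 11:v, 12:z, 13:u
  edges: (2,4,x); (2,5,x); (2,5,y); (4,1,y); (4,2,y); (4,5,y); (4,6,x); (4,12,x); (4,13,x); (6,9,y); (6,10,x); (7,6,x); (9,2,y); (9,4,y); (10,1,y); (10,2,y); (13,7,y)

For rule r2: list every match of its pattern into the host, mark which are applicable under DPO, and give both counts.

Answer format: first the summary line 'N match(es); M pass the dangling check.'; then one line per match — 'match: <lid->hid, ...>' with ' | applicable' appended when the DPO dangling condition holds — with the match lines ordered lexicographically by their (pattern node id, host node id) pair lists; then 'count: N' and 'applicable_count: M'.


1 match(es); 0 pass the dangling check.
match: 0->2, 1->4
count: 1
applicable_count: 0


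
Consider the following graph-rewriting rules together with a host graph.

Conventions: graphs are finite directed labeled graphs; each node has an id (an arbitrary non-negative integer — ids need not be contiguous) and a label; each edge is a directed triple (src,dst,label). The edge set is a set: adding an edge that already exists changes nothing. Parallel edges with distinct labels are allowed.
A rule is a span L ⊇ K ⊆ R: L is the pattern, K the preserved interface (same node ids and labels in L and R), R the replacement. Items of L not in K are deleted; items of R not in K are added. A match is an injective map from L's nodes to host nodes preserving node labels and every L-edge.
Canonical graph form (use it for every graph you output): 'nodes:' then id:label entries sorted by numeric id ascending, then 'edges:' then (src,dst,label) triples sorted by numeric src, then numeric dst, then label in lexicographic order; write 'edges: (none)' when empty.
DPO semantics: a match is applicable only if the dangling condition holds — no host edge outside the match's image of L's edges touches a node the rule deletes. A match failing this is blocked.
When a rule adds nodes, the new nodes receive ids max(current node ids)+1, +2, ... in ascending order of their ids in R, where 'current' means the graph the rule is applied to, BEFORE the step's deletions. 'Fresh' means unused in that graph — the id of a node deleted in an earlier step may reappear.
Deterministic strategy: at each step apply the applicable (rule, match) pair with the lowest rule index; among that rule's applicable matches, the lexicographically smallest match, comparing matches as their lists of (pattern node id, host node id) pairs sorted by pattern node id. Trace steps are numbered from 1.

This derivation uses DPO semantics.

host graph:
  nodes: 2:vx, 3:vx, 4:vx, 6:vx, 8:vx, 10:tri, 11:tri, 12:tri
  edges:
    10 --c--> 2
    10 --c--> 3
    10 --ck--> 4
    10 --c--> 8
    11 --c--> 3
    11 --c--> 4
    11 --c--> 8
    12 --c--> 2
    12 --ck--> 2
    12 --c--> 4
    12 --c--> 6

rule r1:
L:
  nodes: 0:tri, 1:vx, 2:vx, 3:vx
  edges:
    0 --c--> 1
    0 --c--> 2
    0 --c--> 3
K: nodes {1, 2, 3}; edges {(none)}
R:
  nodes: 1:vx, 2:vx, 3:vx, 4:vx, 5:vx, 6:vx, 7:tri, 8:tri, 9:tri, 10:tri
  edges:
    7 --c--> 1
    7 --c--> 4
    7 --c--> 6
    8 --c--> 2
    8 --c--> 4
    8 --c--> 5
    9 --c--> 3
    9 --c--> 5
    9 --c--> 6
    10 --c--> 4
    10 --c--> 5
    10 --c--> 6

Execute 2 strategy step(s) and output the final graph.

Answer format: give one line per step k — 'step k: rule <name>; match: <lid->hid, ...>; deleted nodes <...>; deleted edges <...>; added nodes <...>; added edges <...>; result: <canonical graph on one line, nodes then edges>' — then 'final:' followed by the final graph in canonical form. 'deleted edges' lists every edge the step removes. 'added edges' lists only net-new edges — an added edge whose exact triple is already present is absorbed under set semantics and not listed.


step 1: rule r1; match: 0->11, 1->3, 2->4, 3->8; deleted nodes 11; deleted edges (11,3,c); (11,4,c); (11,8,c); added nodes 13, 14, 15, 16, 17, 18, 19; added edges (16,3,c); (16,13,c); (16,15,c); (17,4,c); (17,13,c); (17,14,c); (18,8,c); (18,14,c); (18,15,c); (19,13,c); (19,14,c); (19,15,c); result: nodes: 2:vx, 3:vx, 4:vx, 6:vx, 8:vx, 10:tri, 12:tri, 13:vx, 14:vx, 15:vx, 16:tri, 17:tri, 18:tri, 19:tri edges: (10,2,c); (10,3,c); (10,4,ck); (10,8,c); (12,2,c); (12,2,ck); (12,4,c); (12,6,c); (16,3,c); (16,13,c); (16,15,c); (17,4,c); (17,13,c); (17,14,c); (18,8,c); (18,14,c); (18,15,c); (19,13,c); (19,14,c); (19,15,c)
step 2: rule r1; match: 0->16, 1->3, 2->13, 3->15; deleted nodes 16; deleted edges (16,3,c); (16,13,c); (16,15,c); added nodes 20, 21, 22, 23, 24, 25, 26; added edges (23,3,c); (23,20,c); (23,22,c); (24,13,c); (24,20,c); (24,21,c); (25,15,c); (25,21,c); (25,22,c); (26,20,c); (26,21,c); (26,22,c); result: nodes: 2:vx, 3:vx, 4:vx, 6:vx, 8:vx, 10:tri, 12:tri, 13:vx, 14:vx, 15:vx, 17:tri, 18:tri, 19:tri, 20:vx, 21:vx, 22:vx, 23:tri, 24:tri, 25:tri, 26:tri edges: (10,2,c); (10,3,c); (10,4,ck); (10,8,c); (12,2,c); (12,2,ck); (12,4,c); (12,6,c); (17,4,c); (17,13,c); (17,14,c); (18,8,c); (18,14,c); (18,15,c); (19,13,c); (19,14,c); (19,15,c); (23,3,c); (23,20,c); (23,22,c); (24,13,c); (24,20,c); (24,21,c); (25,15,c); (25,21,c); (25,22,c); (26,20,c); (26,21,c); (26,22,c)
final:
nodes: 2:vx, 3:vx, 4:vx, 6:vx, 8:vx, 10:tri, 12:tri, 13:vx, 14:vx, 15:vx, 17:tri, 18:tri, 19:tri, 20:vx, 21:vx, 22:vx, 23:tri, 24:tri, 25:tri, 26:tri
edges: (10,2,c); (10,3,c); (10,4,ck); (10,8,c); (12,2,c); (12,2,ck); (12,4,c); (12,6,c); (17,4,c); (17,13,c); (17,14,c); (18,8,c); (18,14,c); (18,15,c); (19,13,c); (19,14,c); (19,15,c); (23,3,c); (23,20,c); (23,22,c); (24,13,c); (24,20,c); (24,21,c); (25,15,c); (25,21,c); (25,22,c); (26,20,c); (26,21,c); (26,22,c)


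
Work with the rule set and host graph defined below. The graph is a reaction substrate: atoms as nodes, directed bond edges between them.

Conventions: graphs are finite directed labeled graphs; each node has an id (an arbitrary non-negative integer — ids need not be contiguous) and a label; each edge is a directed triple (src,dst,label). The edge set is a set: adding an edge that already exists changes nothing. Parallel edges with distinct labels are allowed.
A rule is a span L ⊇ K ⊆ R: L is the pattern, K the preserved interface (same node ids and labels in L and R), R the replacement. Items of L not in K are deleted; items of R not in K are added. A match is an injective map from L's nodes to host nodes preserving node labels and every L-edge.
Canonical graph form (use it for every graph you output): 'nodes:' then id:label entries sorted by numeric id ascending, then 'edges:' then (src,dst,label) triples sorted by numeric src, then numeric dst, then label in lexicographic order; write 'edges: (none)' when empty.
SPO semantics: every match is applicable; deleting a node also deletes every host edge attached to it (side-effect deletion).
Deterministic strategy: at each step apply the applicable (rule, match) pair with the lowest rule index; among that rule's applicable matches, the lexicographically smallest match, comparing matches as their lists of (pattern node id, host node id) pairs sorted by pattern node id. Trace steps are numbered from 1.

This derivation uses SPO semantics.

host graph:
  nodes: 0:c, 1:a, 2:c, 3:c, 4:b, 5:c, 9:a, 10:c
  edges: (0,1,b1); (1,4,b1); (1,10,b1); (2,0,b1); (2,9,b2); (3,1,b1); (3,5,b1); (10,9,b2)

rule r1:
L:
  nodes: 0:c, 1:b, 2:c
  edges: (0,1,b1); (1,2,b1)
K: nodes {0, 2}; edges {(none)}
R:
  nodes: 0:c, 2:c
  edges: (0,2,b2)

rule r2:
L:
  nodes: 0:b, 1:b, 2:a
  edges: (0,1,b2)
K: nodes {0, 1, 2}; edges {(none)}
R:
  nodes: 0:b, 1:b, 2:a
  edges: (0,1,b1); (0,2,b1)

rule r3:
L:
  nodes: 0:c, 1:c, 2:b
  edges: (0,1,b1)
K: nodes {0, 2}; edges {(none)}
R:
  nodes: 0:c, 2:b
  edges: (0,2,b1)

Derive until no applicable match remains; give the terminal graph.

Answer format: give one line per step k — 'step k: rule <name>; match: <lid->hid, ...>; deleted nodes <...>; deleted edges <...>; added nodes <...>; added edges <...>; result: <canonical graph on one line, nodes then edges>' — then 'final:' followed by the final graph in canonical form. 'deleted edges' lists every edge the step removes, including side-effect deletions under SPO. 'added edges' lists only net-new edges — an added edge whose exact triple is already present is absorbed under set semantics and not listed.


step 1: rule r3; match: 0->2, 1->0, 2->4; deleted nodes 0; deleted edges (0,1,b1); (2,0,b1); added nodes (none); added edges (2,4,b1); result: nodes: 1:a, 2:c, 3:c, 4:b, 5:c, 9:a, 10:c edges: (1,4,b1); (1,10,b1); (2,4,b1); (2,9,b2); (3,1,b1); (3,5,b1); (10,9,b2)
step 2: rule r3; match: 0->3, 1->5, 2->4; deleted nodes 5; deleted edges (3,5,b1); added nodes (none); added edges (3,4,b1); result: nodes: 1:a, 2:c, 3:c, 4:b, 9:a, 10:c edges: (1,4,b1); (1,10,b1); (2,4,b1); (2,9,b2); (3,1,b1); (3,4,b1); (10,9,b2)
final:
nodes: 1:a, 2:c, 3:c, 4:b, 9:a, 10:c
edges: (1,4,b1); (1,10,b1); (2,4,b1); (2,9,b2); (3,1,b1); (3,4,b1); (10,9,b2)


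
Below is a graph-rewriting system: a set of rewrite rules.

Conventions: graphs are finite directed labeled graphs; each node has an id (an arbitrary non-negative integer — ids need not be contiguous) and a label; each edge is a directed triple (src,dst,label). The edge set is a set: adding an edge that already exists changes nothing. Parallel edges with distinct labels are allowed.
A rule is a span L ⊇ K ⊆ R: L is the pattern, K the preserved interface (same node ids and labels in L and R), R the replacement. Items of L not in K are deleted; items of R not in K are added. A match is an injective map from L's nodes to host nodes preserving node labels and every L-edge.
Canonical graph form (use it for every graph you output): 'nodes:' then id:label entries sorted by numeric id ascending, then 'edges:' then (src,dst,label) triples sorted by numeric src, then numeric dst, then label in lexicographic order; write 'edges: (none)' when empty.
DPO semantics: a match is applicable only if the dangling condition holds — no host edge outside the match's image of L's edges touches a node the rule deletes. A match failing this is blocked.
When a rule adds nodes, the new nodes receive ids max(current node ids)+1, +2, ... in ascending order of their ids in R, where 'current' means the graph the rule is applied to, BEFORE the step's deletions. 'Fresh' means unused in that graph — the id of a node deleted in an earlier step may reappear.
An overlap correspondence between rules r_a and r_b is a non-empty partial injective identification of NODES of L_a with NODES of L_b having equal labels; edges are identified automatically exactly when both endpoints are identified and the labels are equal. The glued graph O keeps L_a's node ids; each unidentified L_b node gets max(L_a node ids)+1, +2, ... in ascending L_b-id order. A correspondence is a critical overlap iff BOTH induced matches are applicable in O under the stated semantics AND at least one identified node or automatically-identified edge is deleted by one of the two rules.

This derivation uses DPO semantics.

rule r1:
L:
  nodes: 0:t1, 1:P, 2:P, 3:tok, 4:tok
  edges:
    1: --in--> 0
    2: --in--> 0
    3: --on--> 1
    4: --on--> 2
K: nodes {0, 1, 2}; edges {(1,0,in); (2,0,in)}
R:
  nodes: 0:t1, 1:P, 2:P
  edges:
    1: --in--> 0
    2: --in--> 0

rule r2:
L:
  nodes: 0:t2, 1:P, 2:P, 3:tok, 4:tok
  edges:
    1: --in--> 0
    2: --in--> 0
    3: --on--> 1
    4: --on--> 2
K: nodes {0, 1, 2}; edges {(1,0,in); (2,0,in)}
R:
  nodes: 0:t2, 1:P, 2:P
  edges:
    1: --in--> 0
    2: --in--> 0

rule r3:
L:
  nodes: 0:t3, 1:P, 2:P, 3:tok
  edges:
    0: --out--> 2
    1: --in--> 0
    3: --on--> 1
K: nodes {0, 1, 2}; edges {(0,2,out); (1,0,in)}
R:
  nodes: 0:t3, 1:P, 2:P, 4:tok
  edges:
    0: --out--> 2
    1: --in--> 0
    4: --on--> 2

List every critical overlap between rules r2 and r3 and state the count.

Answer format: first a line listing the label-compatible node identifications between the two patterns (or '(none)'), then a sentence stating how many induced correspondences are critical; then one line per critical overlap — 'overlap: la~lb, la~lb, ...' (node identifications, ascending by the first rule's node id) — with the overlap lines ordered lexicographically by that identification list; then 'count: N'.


label-compatible node identifications between L(r2) and L(r3): 1~1, 1~2, 2~1, 2~2, 3~3, 4~3
4 of the induced correspondences are critical overlaps of r2 and r3.
overlap: 1~1, 2~2, 3~3
overlap: 1~1, 3~3
overlap: 1~2, 2~1, 4~3
overlap: 2~1, 4~3
count: 4


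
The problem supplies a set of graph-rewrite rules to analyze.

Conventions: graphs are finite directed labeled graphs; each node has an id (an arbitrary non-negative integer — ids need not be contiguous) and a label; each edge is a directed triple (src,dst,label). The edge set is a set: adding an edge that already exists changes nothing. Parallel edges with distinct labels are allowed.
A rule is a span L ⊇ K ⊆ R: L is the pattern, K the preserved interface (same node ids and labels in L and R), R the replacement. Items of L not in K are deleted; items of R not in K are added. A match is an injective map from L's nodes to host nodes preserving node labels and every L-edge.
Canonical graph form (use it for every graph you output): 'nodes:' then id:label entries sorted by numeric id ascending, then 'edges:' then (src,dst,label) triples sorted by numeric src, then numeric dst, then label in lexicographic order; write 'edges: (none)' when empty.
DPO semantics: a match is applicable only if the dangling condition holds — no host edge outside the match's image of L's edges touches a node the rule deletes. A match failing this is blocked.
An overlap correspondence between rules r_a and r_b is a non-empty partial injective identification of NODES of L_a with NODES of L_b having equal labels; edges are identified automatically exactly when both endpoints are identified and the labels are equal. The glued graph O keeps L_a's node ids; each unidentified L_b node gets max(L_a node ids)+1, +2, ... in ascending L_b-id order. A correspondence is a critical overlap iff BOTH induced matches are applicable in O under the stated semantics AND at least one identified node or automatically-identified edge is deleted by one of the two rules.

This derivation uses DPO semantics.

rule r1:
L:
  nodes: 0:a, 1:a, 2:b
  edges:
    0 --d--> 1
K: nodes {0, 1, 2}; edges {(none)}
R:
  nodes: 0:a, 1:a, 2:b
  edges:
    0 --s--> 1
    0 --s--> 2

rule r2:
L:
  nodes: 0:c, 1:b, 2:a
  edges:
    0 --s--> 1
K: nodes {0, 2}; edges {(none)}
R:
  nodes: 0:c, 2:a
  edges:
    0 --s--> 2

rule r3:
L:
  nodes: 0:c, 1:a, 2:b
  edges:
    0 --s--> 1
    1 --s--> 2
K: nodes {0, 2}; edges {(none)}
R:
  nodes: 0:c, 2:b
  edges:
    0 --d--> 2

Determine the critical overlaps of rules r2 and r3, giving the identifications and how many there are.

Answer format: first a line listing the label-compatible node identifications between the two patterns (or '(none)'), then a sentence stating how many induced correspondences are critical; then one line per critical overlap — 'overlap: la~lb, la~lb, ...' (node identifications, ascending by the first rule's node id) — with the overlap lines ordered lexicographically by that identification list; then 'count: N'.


label-compatible node identifications between L(r2) and L(r3): 0~0, 1~2, 2~1
2 of the induced correspondences are critical overlaps of r2 and r3.
overlap: 0~0, 2~1
overlap: 2~1
count: 2


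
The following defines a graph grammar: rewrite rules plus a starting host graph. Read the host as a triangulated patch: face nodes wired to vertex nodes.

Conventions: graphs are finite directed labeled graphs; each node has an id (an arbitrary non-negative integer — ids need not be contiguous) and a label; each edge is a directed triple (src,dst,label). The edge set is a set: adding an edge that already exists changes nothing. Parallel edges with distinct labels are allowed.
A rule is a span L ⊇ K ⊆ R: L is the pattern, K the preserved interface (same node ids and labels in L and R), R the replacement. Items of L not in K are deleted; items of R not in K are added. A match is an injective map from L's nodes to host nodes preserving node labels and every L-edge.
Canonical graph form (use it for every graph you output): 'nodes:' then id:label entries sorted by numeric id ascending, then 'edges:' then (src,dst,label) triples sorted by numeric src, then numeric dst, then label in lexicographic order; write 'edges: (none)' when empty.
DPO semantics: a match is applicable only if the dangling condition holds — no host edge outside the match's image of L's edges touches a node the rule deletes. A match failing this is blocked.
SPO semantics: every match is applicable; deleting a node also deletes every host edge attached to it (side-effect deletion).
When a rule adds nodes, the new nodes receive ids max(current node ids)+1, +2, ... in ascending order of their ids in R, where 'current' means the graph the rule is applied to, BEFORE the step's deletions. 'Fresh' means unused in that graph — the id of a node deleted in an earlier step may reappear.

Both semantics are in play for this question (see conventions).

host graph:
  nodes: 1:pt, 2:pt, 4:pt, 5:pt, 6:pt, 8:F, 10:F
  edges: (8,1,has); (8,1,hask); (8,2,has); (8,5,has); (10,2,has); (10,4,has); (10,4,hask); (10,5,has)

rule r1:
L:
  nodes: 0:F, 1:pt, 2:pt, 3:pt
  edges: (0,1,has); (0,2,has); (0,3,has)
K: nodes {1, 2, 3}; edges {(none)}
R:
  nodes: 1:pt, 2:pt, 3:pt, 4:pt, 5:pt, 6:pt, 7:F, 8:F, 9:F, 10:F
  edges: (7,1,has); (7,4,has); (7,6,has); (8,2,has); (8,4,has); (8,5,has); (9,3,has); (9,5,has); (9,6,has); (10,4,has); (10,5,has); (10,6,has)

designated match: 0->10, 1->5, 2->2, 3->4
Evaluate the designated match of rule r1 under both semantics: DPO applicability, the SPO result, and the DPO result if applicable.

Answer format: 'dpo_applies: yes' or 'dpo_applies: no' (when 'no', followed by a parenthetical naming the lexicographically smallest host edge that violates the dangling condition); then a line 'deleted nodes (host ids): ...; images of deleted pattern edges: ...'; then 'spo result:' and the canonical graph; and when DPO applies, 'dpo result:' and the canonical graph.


dpo_applies: no
(the rule deletes node 10, which keeps host edge (10,4,hask) outside the match image — the dangling condition fails, DPO blocks; SPO proceeds and side-deletes such edges)
deleted nodes (host ids): 10; images of deleted pattern edges: (10,2,has); (10,4,has); (10,5,has)
spo result:
nodes: 1:pt, 2:pt, 4:pt, 5:pt, 6:pt, 8:F, 11:pt, 12:pt, 13:pt, 14:F, 15:F, 16:F, 17:F
edges: (8,1,has); (8,1,hask); (8,2,has); (8,5,has); (14,5,has); (14,11,has); (14,13,has); (15,2,has); (15,11,has); (15,12,has); (16,4,has); (16,12,has); (16,13,has); (17,11,has); (17,12,has); (17,13,has)


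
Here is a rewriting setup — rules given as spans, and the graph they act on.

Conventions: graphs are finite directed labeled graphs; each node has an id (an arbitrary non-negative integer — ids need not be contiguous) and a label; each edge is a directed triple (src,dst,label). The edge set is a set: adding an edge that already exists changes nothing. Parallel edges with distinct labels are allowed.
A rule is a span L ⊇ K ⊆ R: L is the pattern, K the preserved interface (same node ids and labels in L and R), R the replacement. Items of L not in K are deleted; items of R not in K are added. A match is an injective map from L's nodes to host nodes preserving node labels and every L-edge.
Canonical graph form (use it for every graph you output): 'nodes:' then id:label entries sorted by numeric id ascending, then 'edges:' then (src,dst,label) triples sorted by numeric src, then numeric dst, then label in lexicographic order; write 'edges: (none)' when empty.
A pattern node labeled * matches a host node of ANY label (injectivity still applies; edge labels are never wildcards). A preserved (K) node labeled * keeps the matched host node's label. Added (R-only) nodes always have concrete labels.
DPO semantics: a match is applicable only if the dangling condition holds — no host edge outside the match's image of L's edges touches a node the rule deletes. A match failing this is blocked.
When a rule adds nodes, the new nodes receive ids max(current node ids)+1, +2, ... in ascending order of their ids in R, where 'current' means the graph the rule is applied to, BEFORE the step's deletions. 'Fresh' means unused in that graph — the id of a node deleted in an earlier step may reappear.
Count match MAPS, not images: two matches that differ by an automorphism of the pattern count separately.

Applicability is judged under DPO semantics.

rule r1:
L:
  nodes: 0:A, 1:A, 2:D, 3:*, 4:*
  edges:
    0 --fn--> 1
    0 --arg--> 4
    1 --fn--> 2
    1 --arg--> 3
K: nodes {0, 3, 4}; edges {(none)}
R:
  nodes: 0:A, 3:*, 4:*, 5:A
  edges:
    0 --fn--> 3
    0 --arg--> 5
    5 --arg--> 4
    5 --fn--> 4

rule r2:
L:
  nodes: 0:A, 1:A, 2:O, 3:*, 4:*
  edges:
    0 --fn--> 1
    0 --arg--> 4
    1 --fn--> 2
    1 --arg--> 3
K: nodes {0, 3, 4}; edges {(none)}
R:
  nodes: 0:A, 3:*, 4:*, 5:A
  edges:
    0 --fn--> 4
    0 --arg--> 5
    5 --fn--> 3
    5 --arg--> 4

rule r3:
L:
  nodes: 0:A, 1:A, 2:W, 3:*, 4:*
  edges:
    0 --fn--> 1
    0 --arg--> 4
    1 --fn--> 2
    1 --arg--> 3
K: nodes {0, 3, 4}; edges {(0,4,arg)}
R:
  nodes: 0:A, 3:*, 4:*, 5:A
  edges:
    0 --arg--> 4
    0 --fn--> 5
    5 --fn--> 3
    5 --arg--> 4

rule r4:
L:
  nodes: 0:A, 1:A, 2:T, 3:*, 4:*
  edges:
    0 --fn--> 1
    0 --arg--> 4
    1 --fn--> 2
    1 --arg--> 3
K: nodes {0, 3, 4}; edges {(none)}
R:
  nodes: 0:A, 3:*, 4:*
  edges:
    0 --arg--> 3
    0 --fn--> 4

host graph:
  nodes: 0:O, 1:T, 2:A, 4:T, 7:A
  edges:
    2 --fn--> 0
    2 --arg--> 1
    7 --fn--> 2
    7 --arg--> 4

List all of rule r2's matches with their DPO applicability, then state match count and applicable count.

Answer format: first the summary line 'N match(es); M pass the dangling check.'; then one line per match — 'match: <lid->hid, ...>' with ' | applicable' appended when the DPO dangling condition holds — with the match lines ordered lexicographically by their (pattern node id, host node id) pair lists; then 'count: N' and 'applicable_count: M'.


1 match(es); 1 pass the dangling check.
match: 0->7, 1->2, 2->0, 3->1, 4->4 | applicable
count: 1
applicable_count: 1


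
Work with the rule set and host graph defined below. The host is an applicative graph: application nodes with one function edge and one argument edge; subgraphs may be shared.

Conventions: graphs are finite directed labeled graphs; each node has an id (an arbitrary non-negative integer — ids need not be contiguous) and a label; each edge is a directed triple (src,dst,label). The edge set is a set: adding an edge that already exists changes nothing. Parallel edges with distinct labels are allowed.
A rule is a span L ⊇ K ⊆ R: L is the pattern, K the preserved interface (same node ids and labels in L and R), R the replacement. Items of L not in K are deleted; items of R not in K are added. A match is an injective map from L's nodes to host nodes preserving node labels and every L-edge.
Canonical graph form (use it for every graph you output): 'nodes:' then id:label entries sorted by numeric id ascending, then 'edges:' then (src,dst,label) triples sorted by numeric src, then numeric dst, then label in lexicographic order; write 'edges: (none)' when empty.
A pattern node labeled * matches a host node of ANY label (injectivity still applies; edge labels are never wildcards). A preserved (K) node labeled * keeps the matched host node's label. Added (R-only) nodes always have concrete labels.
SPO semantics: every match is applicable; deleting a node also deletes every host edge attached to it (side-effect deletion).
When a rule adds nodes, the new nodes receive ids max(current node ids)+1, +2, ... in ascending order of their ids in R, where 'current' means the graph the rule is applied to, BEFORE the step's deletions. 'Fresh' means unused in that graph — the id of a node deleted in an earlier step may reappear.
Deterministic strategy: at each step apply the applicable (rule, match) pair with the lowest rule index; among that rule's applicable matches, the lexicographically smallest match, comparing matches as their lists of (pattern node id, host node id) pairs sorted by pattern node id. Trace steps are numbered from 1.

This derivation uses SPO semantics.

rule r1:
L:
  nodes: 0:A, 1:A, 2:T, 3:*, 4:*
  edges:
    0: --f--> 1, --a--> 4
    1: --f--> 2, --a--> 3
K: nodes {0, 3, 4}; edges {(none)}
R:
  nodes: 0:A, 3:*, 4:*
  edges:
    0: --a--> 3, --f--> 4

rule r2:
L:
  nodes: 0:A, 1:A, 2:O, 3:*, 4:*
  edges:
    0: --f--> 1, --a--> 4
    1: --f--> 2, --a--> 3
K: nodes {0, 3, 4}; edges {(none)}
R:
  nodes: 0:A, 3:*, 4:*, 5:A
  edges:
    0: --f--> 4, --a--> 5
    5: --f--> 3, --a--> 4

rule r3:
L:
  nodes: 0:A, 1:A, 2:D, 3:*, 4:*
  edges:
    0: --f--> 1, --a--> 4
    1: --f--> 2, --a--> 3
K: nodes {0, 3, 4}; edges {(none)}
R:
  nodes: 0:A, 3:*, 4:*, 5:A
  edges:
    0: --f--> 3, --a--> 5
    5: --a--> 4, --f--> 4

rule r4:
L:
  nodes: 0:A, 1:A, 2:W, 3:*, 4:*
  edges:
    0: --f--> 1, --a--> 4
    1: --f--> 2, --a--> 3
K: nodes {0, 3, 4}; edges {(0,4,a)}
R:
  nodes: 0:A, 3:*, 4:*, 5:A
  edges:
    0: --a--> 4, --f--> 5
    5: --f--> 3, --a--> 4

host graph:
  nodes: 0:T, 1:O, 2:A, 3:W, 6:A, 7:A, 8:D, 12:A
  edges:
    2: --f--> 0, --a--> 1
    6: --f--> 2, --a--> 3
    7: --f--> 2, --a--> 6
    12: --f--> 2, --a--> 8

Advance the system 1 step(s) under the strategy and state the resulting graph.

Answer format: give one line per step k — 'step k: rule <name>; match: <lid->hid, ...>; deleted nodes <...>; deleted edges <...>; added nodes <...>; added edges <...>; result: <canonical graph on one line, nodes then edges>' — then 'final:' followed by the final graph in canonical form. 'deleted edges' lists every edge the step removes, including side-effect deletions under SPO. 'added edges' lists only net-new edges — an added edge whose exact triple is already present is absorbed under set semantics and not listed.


step 1: rule r1; match: 0->6, 1->2, 2->0, 3->1, 4->3; deleted nodes 0, 2; deleted edges (2,0,f); (2,1,a); (6,2,f); (6,3,a); (7,2,f); (12,2,f); added nodes (none); added edges (6,1,a); (6,3,f); result: nodes: 1:O, 3:W, 6:A, 7:A, 8:D, 12:A edges: (6,1,a); (6,3,f); (7,6,a); (12,8,a)
final:
nodes: 1:O, 3:W, 6:A, 7:A, 8:D, 12:A
edges: (6,1,a); (6,3,f); (7,6,a); (12,8,a)


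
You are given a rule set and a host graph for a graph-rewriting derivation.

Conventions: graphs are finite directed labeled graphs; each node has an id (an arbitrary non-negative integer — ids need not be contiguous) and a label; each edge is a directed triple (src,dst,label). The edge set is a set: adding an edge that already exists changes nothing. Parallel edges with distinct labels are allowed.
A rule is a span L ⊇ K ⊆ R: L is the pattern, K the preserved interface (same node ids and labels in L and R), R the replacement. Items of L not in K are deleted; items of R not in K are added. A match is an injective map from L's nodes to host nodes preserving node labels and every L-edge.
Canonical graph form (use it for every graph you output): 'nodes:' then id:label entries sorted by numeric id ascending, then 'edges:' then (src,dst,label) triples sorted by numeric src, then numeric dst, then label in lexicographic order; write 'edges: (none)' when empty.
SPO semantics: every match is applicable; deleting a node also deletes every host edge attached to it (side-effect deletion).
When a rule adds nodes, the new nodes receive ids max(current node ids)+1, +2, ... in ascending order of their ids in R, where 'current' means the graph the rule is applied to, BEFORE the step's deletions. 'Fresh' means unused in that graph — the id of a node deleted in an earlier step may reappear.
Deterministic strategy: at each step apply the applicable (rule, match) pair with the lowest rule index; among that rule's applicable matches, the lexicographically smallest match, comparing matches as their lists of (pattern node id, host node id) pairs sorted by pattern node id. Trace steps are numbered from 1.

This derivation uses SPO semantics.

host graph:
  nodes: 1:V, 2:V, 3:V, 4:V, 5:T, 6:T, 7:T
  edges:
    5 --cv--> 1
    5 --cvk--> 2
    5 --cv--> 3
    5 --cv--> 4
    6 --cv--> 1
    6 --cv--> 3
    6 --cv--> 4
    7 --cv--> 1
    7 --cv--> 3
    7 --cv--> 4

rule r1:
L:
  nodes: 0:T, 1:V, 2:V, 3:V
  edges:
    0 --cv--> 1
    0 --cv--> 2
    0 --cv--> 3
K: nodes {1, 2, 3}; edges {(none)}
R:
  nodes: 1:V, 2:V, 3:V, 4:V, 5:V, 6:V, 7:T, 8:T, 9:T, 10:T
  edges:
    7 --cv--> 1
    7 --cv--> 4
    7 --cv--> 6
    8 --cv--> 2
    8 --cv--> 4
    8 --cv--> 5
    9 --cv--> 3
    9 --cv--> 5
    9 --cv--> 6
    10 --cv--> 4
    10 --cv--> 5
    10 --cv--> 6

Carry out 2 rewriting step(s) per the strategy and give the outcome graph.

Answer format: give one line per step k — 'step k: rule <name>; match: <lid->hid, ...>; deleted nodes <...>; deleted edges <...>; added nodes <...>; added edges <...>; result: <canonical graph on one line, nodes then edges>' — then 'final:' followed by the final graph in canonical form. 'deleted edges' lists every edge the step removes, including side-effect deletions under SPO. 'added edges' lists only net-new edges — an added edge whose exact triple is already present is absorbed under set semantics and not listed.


step 1: rule r1; match: 0->5, 1->1, 2->3, 3->4; deleted nodes 5; deleted edges (5,1,cv); (5,2,cvk); (5,3,cv); (5,4,cv); added nodes 8, 9, 10, 11, 12, 13, 14; added edges (11,1,cv); (11,8,cv); (11,10,cv); (12,3,cv); (12,8,cv); (12,9,cv); (13,4,cv); (13,9,cv); (13,10,cv); (14,8,cv); (14,9,cv); (14,10,cv); result: nodes: 1:V, 2:V, 3:V, 4:V, 6:T, 7:T, 8:V, 9:V, 10:V, 11:T, 12:T, 13:T, 14:T edges: (6,1,cv); (6,3,cv); (6,4,cv); (7,1,cv); (7,3,cv); (7,4,cv); (11,1,cv); (11,8,cv); (11,10,cv); (12,3,cv); (12,8,cv); (12,9,cv); (13,4,cv); (13,9,cv); (13,10,cv); (14,8,cv); (14,9,cv); (14,10,cv)
step 2: rule r1; match: 0->6, 1->1, 2->3, 3->4; deleted nodes 6; deleted edges (6,1,cv); (6,3,cv); (6,4,cv); added nodes 15, 16, 17, 18, 19, 20, 21; added edges (18,1,cv); (18,15,cv); (18,17,cv); (19,3,cv); (19,15,cv); (19,16,cv); (20,4,cv); (20,16,cv); (20,17,cv); (21,15,cv); (21,16,cv); (21,17,cv); result: nodes: 1:V, 2:V, 3:V, 4:V, 7:T, 8:V, 9:V, 10:V, 11:T, 12:T, 13:T, 14:T, 15:V, 16:V, 17:V, 18:T, 19:T, 20:T, 21:T edges: (7,1,cv); (7,3,cv); (7,4,cv); (11,1,cv); (11,8,cv); (11,10,cv); (12,3,cv); (12,8,cv); (12,9,cv); (13,4,cv); (13,9,cv); (13,10,cv); (14,8,cv); (14,9,cv); (14,10,cv); (18,1,cv); (18,15,cv); (18,17,cv); (19,3,cv); (19,15,cv); (19,16,cv); (20,4,cv); (20,16,cv); (20,17,cv); (21,15,cv); (21,16,cv); (21,17,cv)
final:
nodes: 1:V, 2:V, 3:V, 4:V, 7:T, 8:V, 9:V, 10:V, 11:T, 12:T, 13:T, 14:T, 15:V, 16:V, 17:V, 18:T, 19:T, 20:T, 21:T
edges: (7,1,cv); (7,3,cv); (7,4,cv); (11,1,cv); (11,8,cv); (11,10,cv); (12,3,cv); (12,8,cv); (12,9,cv); (13,4,cv); (13,9,cv); (13,10,cv); (14,8,cv); (14,9,cv); (14,10,cv); (18,1,cv); (18,15,cv); (18,17,cv); (19,3,cv); (19,15,cv); (19,16,cv); (20,4,cv); (20,16,cv); (20,17,cv); (21,15,cv); (21,16,cv); (21,17,cv)
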